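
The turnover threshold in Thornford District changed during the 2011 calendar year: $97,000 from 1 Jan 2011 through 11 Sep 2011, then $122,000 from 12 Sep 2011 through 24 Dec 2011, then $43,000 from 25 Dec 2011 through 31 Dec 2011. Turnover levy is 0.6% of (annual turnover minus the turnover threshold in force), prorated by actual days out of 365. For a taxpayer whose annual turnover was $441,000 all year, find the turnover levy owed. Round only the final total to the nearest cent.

1 Jan – 11 Sep 2011: 254 days, exemption $97,000 → ($441,000 − $97,000) × 0.6% × 254/365 = $1,436.3178
12 Sep – 24 Dec 2011: 104 days, exemption $122,000 → ($441,000 − $122,000) × 0.6% × 104/365 = $545.3589
25 Dec – 31 Dec 2011: 7 days, exemption $43,000 → ($441,000 − $43,000) × 0.6% × 7/365 = $45.7973
Total = $2,027.4740

$2,027.47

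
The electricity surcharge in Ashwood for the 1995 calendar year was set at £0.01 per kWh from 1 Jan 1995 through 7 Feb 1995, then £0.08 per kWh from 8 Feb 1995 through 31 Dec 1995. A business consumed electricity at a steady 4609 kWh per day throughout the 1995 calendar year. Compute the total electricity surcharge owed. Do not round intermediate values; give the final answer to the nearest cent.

1 Jan – 7 Feb 1995: 38 days × 4609 kWh/day = 175,142 kWh at £0.01/kWh → £1,751.42
8 Feb – 31 Dec 1995: 327 days × 4609 kWh/day = 1,507,143 kWh at £0.08/kWh → £120,571.44

£122,322.86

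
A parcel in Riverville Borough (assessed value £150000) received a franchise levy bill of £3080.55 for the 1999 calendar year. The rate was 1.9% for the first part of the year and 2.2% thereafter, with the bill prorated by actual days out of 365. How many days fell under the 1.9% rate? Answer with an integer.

178 days

Let d = days at the first rate; then 365 − d days at the second rate.
£150000 × [1.9%·d + 2.2%·(365−d)] / 365 = £3080.55
Solving gives d = 178, so the new rate took effect on 28 June 1999.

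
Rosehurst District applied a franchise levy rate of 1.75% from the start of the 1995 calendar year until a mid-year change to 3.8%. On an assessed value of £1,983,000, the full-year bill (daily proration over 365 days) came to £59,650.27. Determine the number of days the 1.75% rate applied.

141 days

Let d = days at the first rate; then 365 − d days at the second rate.
£1,983,000 × [1.75%·d + 3.8%·(365−d)] / 365 = £59,650.27
Solving gives d = 141, so the new rate took effect on 22 May 1995.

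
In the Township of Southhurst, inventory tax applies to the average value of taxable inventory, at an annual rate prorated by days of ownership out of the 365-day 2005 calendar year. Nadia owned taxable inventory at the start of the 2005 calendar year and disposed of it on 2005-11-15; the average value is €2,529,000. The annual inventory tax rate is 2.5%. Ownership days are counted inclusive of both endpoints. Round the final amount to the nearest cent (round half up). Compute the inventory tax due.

€55,256.92

Days held (2005-01-01 to 2005-11-15): 319 out of 365
Tax = €2,529,000 × 2.5% × 319/365 = €55,256.9178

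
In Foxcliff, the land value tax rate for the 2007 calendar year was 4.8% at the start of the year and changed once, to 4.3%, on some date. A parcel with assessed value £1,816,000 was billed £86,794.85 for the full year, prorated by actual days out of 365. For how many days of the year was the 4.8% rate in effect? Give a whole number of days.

Let d = days at the first rate; then 365 − d days at the second rate.
£1,816,000 × [4.8%·d + 4.3%·(365−d)] / 365 = £86,794.85
Solving gives d = 350, so the new rate took effect on December 17, 2007.

350 days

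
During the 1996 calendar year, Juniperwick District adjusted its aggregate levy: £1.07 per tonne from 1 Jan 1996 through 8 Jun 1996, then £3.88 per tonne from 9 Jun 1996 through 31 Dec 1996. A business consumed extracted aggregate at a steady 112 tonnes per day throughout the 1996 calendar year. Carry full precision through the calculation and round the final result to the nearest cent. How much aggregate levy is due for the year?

£108,693.76

1 Jan – 8 Jun 1996: 160 days × 112 tonnes/day = 17,920 tonnes at £1.07/tonne → £19,174.40
9 Jun – 31 Dec 1996: 206 days × 112 tonnes/day = 23,072 tonnes at £3.88/tonne → £89,519.36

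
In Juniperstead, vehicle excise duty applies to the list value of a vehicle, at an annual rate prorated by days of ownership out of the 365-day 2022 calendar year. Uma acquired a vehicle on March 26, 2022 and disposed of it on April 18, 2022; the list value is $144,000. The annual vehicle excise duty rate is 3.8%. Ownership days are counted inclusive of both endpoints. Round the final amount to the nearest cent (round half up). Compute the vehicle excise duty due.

Days held (March 26 – April 18, 2022): 24 out of 365
Tax = $144,000 × 3.8% × 24/365 = $359.8027

$359.80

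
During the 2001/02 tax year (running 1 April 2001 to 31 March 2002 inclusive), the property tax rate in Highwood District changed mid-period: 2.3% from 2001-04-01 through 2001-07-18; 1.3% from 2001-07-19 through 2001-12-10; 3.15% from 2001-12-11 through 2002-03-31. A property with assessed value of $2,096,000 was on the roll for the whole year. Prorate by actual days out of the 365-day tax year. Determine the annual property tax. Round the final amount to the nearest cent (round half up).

$45,299.44

2001-04-01 to 2001-07-18: 109 days at 2.3% → $2,096,000 × 2.3% × 109/365 = $14,396.3616
2001-07-19 to 2001-12-10: 145 days at 1.3% → $2,096,000 × 1.3% × 145/365 = $10,824.5479
2001-12-11 to 2002-03-31: 111 days at 3.15% → $2,096,000 × 3.15% × 111/365 = $20,078.5315
Total = $45,299.4411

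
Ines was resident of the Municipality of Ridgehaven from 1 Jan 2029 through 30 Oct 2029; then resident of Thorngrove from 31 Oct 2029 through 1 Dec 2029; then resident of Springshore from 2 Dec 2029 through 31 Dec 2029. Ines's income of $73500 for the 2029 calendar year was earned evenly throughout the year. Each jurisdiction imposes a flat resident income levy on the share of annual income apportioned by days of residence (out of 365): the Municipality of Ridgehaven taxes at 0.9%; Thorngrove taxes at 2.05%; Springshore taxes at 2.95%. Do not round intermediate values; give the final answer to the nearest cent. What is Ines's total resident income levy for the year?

The Municipality of Ridgehaven, 1 Jan – 30 Oct 2029: 303 days → $73500 × 0.9% × 303/365 = $549.1356
Thorngrove, 31 Oct – 1 Dec 2029: 32 days → $73500 × 2.05% × 32/365 = $132.0986
Springshore, 2 Dec – 31 Dec 2029: 30 days → $73500 × 2.95% × 30/365 = $178.2123
Total = $859.4466

$859.45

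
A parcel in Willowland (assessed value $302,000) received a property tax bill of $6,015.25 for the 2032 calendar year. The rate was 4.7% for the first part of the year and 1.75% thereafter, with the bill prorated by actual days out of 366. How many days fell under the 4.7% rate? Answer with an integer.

Let d = days at the first rate; then 366 − d days at the second rate.
$302,000 × [4.7%·d + 1.75%·(366−d)] / 366 = $6,015.25
Solving gives d = 30, so the new rate took effect on 31 Jan 2032.

30 days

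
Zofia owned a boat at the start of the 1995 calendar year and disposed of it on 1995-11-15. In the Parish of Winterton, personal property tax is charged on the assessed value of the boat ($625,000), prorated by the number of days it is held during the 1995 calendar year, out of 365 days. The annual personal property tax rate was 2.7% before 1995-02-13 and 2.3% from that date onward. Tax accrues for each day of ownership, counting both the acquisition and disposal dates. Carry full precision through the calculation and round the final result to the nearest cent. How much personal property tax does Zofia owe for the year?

1995-01-01 to 1995-02-12: 43 days at 2.7% → $625,000 × 2.7% × 43/365 = $1,988.0137
1995-02-13 to 1995-11-15: 276 days at 2.3% → $625,000 × 2.3% × 276/365 = $10,869.8630
Total = $12,857.8767

$12,857.88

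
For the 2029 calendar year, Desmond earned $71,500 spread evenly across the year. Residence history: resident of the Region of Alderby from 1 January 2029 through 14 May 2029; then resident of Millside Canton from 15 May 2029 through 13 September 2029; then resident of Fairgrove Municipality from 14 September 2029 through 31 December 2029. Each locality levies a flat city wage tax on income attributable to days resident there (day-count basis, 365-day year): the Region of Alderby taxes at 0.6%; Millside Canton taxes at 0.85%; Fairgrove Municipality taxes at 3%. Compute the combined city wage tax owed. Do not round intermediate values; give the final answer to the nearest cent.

$1,001.20

The Region of Alderby, 1 January – 14 May 2029: 134 days → $71,500 × 0.6% × 134/365 = $157.4959
Millside Canton, 15 May – 13 September 2029: 122 days → $71,500 × 0.85% × 122/365 = $203.1384
Fairgrove Municipality, 14 September – 31 December 2029: 109 days → $71,500 × 3% × 109/365 = $640.5616
Total = $1,001.1959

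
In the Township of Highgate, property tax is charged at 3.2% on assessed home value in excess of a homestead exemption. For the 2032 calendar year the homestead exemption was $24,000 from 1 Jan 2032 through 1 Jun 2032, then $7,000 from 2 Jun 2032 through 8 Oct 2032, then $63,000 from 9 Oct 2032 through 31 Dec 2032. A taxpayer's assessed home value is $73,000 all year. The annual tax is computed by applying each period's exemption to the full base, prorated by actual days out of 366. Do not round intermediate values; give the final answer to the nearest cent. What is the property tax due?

$1,473.31

1 Jan – 1 Jun 2032: 153 days, exemption $24,000 → ($73,000 − $24,000) × 3.2% × 153/366 = $655.4754
2 Jun – 8 Oct 2032: 129 days, exemption $7,000 → ($73,000 − $7,000) × 3.2% × 129/366 = $744.3934
9 Oct – 31 Dec 2032: 84 days, exemption $63,000 → ($73,000 − $63,000) × 3.2% × 84/366 = $73.4426
Total = $1,473.3115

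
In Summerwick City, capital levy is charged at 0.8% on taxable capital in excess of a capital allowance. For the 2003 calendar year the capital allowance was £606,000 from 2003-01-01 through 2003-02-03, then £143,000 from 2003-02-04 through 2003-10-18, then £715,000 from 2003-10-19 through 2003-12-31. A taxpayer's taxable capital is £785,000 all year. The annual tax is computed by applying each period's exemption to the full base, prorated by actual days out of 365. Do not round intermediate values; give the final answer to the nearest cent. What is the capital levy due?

2003-01-01 to 2003-02-03: 34 days, exemption £606,000 → (£785,000 − £606,000) × 0.8% × 34/365 = £133.3918
2003-02-04 to 2003-10-18: 257 days, exemption £143,000 → (£785,000 − £143,000) × 0.8% × 257/365 = £3,616.3068
2003-10-19 to 2003-12-31: 74 days, exemption £715,000 → (£785,000 − £715,000) × 0.8% × 74/365 = £113.5342
Total = £3,863.2329

£3,863.23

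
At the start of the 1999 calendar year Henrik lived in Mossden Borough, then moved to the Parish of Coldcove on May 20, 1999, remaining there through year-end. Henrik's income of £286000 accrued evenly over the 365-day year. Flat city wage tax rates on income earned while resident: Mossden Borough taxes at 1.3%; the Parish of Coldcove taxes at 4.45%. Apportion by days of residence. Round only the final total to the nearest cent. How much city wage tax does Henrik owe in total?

£9296.18

Mossden Borough, January 1 – May 19, 1999: 139 days → £286000 × 1.3% × 139/365 = £1415.8959
The Parish of Coldcove, May 20 – December 31, 1999: 226 days → £286000 × 4.45% × 226/365 = £7880.2795
Total = £9296.1753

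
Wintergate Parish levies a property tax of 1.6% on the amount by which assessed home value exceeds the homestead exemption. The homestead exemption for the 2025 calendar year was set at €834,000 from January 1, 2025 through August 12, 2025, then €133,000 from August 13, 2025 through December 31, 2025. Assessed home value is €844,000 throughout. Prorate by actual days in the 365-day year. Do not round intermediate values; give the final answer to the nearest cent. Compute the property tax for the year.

€4,492.76

January 1 – August 12, 2025: 224 days, exemption €834,000 → (€844,000 − €834,000) × 1.6% × 224/365 = €98.1918
August 13 – December 31, 2025: 141 days, exemption €133,000 → (€844,000 − €133,000) × 1.6% × 141/365 = €4,394.5644
Total = €4,492.7562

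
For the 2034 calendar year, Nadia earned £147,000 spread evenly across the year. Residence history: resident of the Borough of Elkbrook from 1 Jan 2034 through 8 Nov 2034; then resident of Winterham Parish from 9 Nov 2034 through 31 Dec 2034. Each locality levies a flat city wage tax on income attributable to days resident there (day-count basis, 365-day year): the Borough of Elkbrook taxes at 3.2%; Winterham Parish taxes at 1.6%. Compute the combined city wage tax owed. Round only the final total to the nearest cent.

The Borough of Elkbrook, 1 Jan – 8 Nov 2034: 312 days → £147,000 × 3.2% × 312/365 = £4,020.9534
Winterham Parish, 9 Nov – 31 Dec 2034: 53 days → £147,000 × 1.6% × 53/365 = £341.5233
Total = £4,362.4767

£4,362.48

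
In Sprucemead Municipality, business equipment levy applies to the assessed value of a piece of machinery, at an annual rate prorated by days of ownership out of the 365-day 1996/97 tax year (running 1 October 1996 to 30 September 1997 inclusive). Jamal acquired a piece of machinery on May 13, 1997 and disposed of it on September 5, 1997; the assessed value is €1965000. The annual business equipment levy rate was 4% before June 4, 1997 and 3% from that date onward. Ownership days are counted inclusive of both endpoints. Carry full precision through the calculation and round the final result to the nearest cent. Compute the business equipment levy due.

€19919.18

May 13 – June 3, 1997: 22 days at 4% → €1965000 × 4% × 22/365 = €4737.5342
June 4 – September 5, 1997: 94 days at 3% → €1965000 × 3% × 94/365 = €15181.6438
Total = €19919.1781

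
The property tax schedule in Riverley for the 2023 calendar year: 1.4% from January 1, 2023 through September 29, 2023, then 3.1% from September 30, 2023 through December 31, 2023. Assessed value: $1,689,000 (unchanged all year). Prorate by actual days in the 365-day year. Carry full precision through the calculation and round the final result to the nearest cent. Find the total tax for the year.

$30,961.92

January 1 – September 29, 2023: 272 days at 1.4% → $1,689,000 × 1.4% × 272/365 = $17,621.1288
September 30 – December 31, 2023: 93 days at 3.1% → $1,689,000 × 3.1% × 93/365 = $13,340.7863
Total = $30,961.9151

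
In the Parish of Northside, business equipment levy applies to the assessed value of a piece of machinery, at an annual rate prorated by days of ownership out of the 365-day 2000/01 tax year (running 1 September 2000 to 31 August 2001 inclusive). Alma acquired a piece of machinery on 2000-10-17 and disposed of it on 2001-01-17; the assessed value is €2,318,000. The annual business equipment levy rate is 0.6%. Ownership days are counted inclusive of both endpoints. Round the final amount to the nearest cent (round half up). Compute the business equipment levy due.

Days held (2000-10-17 to 2001-01-17): 93 out of 365
Tax = €2,318,000 × 0.6% × 93/365 = €3,543.6822

€3,543.68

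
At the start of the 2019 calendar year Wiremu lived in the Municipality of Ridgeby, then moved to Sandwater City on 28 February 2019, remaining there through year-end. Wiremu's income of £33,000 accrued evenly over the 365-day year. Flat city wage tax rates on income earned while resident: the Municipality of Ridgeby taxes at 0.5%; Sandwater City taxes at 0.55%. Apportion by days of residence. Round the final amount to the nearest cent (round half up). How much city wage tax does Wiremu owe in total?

The Municipality of Ridgeby, 1 January – 27 February 2019: 58 days → £33,000 × 0.5% × 58/365 = £26.2192
Sandwater City, 28 February – 31 December 2019: 307 days → £33,000 × 0.55% × 307/365 = £152.6589
Total = £178.8781

£178.88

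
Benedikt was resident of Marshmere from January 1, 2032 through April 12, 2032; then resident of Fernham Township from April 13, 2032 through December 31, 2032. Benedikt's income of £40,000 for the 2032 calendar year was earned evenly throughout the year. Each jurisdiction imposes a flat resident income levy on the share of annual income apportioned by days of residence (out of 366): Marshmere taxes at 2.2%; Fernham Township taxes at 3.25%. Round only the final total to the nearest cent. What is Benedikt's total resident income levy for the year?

£1,181.80

Marshmere, January 1 – April 12, 2032: 103 days → £40,000 × 2.2% × 103/366 = £247.6503
Fernham Township, April 13 – December 31, 2032: 263 days → £40,000 × 3.25% × 263/366 = £934.1530
Total = £1,181.8033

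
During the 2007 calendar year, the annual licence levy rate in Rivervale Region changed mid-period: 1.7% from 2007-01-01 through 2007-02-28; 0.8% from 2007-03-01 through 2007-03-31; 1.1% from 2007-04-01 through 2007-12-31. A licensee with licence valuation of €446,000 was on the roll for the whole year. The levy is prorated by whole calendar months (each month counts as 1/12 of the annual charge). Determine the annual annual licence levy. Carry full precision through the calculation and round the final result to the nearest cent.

2007-01-01 to 2007-02-28: 2 months at 1.7% → €446,000 × 1.7% × 2/12 = €1,263.6667
2007-03-01 to 2007-03-31: 1 month at 0.8% → €446,000 × 0.8% × 1/12 = €297.3333
2007-04-01 to 2007-12-31: 9 months at 1.1% → €446,000 × 1.1% × 9/12 = €3,679.5000
Total = €5,240.5000

€5,240.50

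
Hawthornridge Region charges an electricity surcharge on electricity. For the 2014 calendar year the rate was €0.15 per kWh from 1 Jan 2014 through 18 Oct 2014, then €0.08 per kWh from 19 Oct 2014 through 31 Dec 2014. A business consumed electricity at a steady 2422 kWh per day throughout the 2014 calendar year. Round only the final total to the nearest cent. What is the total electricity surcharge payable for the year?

1 Jan – 18 Oct 2014: 291 days × 2422 kWh/day = 704,802 kWh at €0.15/kWh → €105,720.30
19 Oct – 31 Dec 2014: 74 days × 2422 kWh/day = 179,228 kWh at €0.08/kWh → €14,338.24

€120,058.54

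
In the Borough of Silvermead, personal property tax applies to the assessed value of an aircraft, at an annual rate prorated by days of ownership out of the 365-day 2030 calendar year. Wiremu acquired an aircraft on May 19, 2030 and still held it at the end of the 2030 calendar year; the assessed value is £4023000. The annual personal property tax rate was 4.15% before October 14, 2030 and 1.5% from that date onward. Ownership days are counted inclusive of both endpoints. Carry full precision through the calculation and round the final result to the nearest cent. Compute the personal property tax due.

May 19 – October 13, 2030: 148 days at 4.15% → £4023000 × 4.15% × 148/365 = £67696.6192
October 14 – December 31, 2030: 79 days at 1.5% → £4023000 × 1.5% × 79/365 = £13060.9726
Total = £80757.5918

£80757.59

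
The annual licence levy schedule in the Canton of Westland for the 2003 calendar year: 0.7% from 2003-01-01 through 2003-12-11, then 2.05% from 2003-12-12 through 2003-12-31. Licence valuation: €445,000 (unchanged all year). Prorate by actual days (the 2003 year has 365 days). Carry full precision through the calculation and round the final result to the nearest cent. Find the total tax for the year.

€3,444.18

2003-01-01 to 2003-12-11: 345 days at 0.7% → €445,000 × 0.7% × 345/365 = €2,944.3151
2003-12-12 to 2003-12-31: 20 days at 2.05% → €445,000 × 2.05% × 20/365 = €499.8630
Total = €3,444.1781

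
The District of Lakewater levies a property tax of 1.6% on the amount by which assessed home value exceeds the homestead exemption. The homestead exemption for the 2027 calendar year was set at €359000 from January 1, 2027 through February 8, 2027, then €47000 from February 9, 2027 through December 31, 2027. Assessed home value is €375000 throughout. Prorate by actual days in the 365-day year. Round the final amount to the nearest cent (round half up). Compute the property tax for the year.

€4714.61

January 1 – February 8, 2027: 39 days, exemption €359000 → (€375000 − €359000) × 1.6% × 39/365 = €27.3534
February 9 – December 31, 2027: 326 days, exemption €47000 → (€375000 − €47000) × 1.6% × 326/365 = €4687.2548
Total = €4714.6082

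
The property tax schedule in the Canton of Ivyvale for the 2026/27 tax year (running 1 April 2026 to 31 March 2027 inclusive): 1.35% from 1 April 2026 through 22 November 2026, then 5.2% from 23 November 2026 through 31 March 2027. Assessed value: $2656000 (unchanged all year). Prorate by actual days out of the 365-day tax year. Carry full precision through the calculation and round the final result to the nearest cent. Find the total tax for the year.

1 April – 22 November 2026: 236 days at 1.35% → $2656000 × 1.35% × 236/365 = $23183.6055
23 November 2026 – 31 March 2027: 129 days at 5.2% → $2656000 × 5.2% × 129/365 = $48812.1863
Total = $71995.7918

$71995.79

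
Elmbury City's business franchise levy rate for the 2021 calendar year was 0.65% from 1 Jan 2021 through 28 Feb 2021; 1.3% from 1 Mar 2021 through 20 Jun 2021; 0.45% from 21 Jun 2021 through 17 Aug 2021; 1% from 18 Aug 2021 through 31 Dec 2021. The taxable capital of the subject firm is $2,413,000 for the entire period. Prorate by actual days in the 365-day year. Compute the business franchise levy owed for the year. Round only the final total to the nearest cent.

$22,877.22

1 Jan – 28 Feb 2021: 59 days at 0.65% → $2,413,000 × 0.65% × 59/365 = $2,535.3027
1 Mar – 20 Jun 2021: 112 days at 1.3% → $2,413,000 × 1.3% × 112/365 = $9,625.5562
21 Jun – 17 Aug 2021: 58 days at 0.45% → $2,413,000 × 0.45% × 58/365 = $1,725.4603
18 Aug – 31 Dec 2021: 136 days at 1% → $2,413,000 × 1% × 136/365 = $8,990.9041
Total = $22,877.2233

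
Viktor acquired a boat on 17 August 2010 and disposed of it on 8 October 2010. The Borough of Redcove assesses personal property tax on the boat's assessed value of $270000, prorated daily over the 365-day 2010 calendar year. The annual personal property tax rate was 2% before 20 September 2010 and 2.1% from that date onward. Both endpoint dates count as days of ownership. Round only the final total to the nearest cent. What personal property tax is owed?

17 August – 19 September 2010: 34 days at 2% → $270000 × 2% × 34/365 = $503.0137
20 September – 8 October 2010: 19 days at 2.1% → $270000 × 2.1% × 19/365 = $295.1507
Total = $798.1644

$798.16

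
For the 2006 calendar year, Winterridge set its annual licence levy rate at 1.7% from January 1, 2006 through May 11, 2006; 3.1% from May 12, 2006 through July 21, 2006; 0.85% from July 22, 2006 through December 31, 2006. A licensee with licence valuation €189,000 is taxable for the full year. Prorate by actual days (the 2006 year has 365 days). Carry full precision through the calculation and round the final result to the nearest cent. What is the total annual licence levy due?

January 1 – May 11, 2006: 131 days at 1.7% → €189,000 × 1.7% × 131/365 = €1,153.1589
May 12 – July 21, 2006: 71 days at 3.1% → €189,000 × 3.1% × 71/365 = €1,139.6959
July 22 – December 31, 2006: 163 days at 0.85% → €189,000 × 0.85% × 163/365 = €717.4233
Total = €3,010.2781

€3,010.28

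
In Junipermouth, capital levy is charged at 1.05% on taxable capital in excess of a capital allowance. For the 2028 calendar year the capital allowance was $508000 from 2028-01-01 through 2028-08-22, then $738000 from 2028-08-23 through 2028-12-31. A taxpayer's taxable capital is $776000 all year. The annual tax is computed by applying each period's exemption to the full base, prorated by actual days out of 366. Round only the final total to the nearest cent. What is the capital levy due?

$1949.61

2028-01-01 to 2028-08-22: 235 days, exemption $508000 → ($776000 − $508000) × 1.05% × 235/366 = $1806.8033
2028-08-23 to 2028-12-31: 131 days, exemption $738000 → ($776000 − $738000) × 1.05% × 131/366 = $142.8115
Total = $1949.6148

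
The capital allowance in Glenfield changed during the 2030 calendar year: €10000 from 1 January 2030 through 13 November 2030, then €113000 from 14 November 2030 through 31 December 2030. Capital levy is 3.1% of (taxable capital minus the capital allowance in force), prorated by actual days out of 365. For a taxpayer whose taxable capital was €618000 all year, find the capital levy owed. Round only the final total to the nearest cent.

€18428.10

1 January – 13 November 2030: 317 days, exemption €10000 → (€618000 − €10000) × 3.1% × 317/365 = €16369.3589
14 November – 31 December 2030: 48 days, exemption €113000 → (€618000 − €113000) × 3.1% × 48/365 = €2058.7397
Total = €18428.0986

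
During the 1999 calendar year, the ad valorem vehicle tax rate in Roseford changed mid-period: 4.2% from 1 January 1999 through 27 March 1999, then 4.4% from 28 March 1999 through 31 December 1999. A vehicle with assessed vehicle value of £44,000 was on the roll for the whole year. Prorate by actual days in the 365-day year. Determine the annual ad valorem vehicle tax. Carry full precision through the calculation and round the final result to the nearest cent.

£1,915.27

1 January – 27 March 1999: 86 days at 4.2% → £44,000 × 4.2% × 86/365 = £435.4192
28 March – 31 December 1999: 279 days at 4.4% → £44,000 × 4.4% × 279/365 = £1,479.8466
Total = £1,915.2658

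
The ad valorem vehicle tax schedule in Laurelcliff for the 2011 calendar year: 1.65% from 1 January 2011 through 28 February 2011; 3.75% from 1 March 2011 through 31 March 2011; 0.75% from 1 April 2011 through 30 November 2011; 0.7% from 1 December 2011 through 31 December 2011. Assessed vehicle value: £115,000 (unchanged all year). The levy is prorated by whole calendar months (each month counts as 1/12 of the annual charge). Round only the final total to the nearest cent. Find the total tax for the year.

1 January – 28 February 2011: 2 months at 1.65% → £115,000 × 1.65% × 2/12 = £316.2500
1 March – 31 March 2011: 1 month at 3.75% → £115,000 × 3.75% × 1/12 = £359.3750
1 April – 30 November 2011: 8 months at 0.75% → £115,000 × 0.75% × 8/12 = £575.0000
1 December – 31 December 2011: 1 month at 0.7% → £115,000 × 0.7% × 1/12 = £67.0833
Total = £1,317.7083

£1,317.71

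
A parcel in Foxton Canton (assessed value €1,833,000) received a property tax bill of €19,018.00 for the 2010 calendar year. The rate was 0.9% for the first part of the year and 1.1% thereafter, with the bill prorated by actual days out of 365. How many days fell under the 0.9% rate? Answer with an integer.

Let d = days at the first rate; then 365 − d days at the second rate.
€1,833,000 × [0.9%·d + 1.1%·(365−d)] / 365 = €19,018.00
Solving gives d = 114, so the new rate took effect on 25 Apr 2010.

114 days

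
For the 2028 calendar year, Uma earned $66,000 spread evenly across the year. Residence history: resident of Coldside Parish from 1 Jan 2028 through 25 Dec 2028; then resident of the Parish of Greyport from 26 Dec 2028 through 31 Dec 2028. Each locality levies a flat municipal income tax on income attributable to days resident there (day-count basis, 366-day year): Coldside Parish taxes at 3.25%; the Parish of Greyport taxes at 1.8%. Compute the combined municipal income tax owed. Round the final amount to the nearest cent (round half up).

Coldside Parish, 1 Jan – 25 Dec 2028: 360 days → $66,000 × 3.25% × 360/366 = $2,109.8361
The Parish of Greyport, 26 Dec – 31 Dec 2028: 6 days → $66,000 × 1.8% × 6/366 = $19.4754
Total = $2,129.3115

$2,129.31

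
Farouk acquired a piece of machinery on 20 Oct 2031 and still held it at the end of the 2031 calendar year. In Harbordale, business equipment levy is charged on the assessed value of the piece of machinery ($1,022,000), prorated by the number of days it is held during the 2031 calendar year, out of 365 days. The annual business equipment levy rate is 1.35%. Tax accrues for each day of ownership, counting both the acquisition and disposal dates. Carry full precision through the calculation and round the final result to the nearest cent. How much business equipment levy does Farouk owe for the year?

Days held (20 Oct – 31 Dec 2031): 73 out of 365
Tax = $1,022,000 × 1.35% × 73/365 = $2,759.4000

$2,759.40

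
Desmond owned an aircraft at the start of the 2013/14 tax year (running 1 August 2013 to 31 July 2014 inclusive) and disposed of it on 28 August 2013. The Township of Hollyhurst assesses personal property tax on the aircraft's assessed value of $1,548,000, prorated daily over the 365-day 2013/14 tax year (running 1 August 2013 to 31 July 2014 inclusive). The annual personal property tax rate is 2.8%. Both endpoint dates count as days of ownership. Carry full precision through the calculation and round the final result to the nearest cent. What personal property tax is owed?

$3,325.02

Days held (1 August – 28 August 2013): 28 out of 365
Tax = $1,548,000 × 2.8% × 28/365 = $3,325.0192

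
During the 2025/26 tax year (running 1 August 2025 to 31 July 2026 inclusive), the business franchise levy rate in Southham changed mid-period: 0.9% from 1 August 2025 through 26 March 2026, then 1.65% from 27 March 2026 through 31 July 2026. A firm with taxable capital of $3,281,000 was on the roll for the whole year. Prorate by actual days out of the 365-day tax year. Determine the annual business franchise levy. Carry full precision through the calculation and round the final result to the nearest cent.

$38,091.06

1 August 2025 – 26 March 2026: 238 days at 0.9% → $3,281,000 × 0.9% × 238/365 = $19,254.5260
27 March – 31 July 2026: 127 days at 1.65% → $3,281,000 × 1.65% × 127/365 = $18,836.5356
Total = $38,091.0616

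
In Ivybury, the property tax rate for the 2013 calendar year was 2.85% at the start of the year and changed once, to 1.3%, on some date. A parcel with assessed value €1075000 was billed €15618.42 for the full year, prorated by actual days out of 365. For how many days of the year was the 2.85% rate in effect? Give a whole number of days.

Let d = days at the first rate; then 365 − d days at the second rate.
€1075000 × [2.85%·d + 1.3%·(365−d)] / 365 = €15618.42
Solving gives d = 36, so the new rate took effect on February 6, 2013.

36 days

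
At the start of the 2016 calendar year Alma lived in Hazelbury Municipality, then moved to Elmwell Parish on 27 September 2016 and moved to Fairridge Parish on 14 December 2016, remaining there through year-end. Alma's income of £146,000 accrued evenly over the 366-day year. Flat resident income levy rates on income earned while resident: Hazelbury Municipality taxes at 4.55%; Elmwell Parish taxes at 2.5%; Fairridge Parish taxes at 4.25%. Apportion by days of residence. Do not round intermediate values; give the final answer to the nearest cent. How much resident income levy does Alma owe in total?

£5,983.61

Hazelbury Municipality, 1 January – 26 September 2016: 270 days → £146,000 × 4.55% × 270/366 = £4,900.5738
Elmwell Parish, 27 September – 13 December 2016: 78 days → £146,000 × 2.5% × 78/366 = £777.8689
Fairridge Parish, 14 December – 31 December 2016: 18 days → £146,000 × 4.25% × 18/366 = £305.1639
Total = £5,983.6066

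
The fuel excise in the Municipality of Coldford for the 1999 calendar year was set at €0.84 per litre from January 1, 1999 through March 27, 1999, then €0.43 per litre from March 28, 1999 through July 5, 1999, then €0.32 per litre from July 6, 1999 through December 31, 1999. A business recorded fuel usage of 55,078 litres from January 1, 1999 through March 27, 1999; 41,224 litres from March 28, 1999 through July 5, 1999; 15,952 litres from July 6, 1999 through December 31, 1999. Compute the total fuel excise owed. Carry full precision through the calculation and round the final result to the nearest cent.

€69,096.48

January 1 – March 27, 1999: 55,078 litres at €0.84/litre → €46,265.52
March 28 – July 5, 1999: 41,224 litres at €0.43/litre → €17,726.32
July 6 – December 31, 1999: 15,952 litres at €0.32/litre → €5,104.64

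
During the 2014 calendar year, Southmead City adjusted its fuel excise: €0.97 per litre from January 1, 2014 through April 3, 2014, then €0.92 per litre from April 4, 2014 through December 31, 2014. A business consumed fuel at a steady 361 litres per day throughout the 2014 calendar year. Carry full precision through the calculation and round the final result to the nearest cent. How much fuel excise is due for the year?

€122,902.45

January 1 – April 3, 2014: 93 days × 361 litres/day = 33,573 litres at €0.97/litre → €32,565.81
April 4 – December 31, 2014: 272 days × 361 litres/day = 98,192 litres at €0.92/litre → €90,336.64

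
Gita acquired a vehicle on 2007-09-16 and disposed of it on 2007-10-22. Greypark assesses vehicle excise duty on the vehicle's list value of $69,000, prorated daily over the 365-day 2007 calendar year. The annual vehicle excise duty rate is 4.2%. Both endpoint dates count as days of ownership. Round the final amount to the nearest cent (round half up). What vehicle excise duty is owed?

$293.77

Days held (2007-09-16 to 2007-10-22): 37 out of 365
Tax = $69,000 × 4.2% × 37/365 = $293.7699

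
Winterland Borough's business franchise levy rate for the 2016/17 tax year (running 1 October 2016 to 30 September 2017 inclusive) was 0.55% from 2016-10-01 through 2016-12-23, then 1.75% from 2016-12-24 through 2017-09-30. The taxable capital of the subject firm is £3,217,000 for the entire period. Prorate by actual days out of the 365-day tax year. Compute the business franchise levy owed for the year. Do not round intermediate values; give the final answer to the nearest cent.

2016-10-01 to 2016-12-23: 84 days at 0.55% → £3,217,000 × 0.55% × 84/365 = £4,071.9288
2016-12-24 to 2017-09-30: 281 days at 1.75% → £3,217,000 × 1.75% × 281/365 = £43,341.3630
Total = £47,413.2918

£47,413.29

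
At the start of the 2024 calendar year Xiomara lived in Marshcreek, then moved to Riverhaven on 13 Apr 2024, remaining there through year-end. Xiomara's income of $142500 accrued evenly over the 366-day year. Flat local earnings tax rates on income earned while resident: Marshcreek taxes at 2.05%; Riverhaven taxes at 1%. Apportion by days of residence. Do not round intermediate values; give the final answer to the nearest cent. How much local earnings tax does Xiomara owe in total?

$1846.08

Marshcreek, 1 Jan – 12 Apr 2024: 103 days → $142500 × 2.05% × 103/366 = $822.1004
Riverhaven, 13 Apr – 31 Dec 2024: 263 days → $142500 × 1% × 263/366 = $1023.9754
Total = $1846.0758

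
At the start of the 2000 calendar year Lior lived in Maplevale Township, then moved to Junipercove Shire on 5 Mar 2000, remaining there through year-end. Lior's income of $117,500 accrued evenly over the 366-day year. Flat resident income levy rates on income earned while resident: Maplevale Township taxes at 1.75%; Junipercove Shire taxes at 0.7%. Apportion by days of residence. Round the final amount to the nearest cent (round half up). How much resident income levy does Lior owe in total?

$1,038.24

Maplevale Township, 1 Jan – 4 Mar 2000: 64 days → $117,500 × 1.75% × 64/366 = $359.5628
Junipercove Shire, 5 Mar – 31 Dec 2000: 302 days → $117,500 × 0.7% × 302/366 = $678.6749
Total = $1,038.2377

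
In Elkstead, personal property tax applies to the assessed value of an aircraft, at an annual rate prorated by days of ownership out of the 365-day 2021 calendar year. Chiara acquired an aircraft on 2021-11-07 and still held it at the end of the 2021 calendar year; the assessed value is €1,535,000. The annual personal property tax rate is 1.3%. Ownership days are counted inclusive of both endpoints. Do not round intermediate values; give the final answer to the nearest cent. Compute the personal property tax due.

Days held (2021-11-07 to 2021-12-31): 55 out of 365
Tax = €1,535,000 × 1.3% × 55/365 = €3,006.9178

€3,006.92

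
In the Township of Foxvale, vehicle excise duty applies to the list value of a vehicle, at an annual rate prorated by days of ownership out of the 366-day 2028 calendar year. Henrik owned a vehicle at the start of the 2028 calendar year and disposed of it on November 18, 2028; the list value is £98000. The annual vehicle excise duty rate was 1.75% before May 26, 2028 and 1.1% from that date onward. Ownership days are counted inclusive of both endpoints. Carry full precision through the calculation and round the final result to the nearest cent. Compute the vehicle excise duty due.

£1205.45

January 1 – May 25, 2028: 146 days at 1.75% → £98000 × 1.75% × 146/366 = £684.1257
May 26 – November 18, 2028: 177 days at 1.1% → £98000 × 1.1% × 177/366 = £521.3279
Total = £1205.4536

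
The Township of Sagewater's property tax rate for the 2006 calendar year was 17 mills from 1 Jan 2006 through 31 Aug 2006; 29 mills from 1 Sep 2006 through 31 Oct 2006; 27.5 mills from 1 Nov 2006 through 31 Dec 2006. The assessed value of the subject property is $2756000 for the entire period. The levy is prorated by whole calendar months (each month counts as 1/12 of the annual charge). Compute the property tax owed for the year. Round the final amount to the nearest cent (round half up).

$57187.00

1 Jan – 31 Aug 2006: 8 months at 17 mills → $2756000 × 1.7% × 8/12 = $31234.6667
1 Sep – 31 Oct 2006: 2 months at 29 mills → $2756000 × 2.9% × 2/12 = $13320.6667
1 Nov – 31 Dec 2006: 2 months at 27.5 mills → $2756000 × 2.75% × 2/12 = $12631.6667
Total = $57187.0000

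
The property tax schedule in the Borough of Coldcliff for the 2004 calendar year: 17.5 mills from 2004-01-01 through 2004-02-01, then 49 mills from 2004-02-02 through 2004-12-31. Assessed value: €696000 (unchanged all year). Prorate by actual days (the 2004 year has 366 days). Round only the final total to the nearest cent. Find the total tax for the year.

2004-01-01 to 2004-02-01: 32 days at 17.5 mills → €696000 × 1.75% × 32/366 = €1064.9180
2004-02-02 to 2004-12-31: 334 days at 49 mills → €696000 × 4.9% × 334/366 = €31122.2295
Total = €32187.1475

€32187.15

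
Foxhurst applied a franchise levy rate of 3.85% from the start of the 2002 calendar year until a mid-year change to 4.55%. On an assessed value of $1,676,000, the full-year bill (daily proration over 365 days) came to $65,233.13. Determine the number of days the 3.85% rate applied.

343 days

Let d = days at the first rate; then 365 − d days at the second rate.
$1,676,000 × [3.85%·d + 4.55%·(365−d)] / 365 = $65,233.13
Solving gives d = 343, so the new rate took effect on 10 December 2002.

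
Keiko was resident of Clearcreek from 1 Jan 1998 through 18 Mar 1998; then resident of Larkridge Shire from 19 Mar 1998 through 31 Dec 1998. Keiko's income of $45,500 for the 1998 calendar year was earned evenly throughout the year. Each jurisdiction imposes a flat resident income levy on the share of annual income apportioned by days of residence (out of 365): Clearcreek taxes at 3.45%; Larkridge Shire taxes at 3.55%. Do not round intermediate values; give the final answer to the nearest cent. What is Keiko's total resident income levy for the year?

Clearcreek, 1 Jan – 18 Mar 1998: 77 days → $45,500 × 3.45% × 77/365 = $331.1527
Larkridge Shire, 19 Mar – 31 Dec 1998: 288 days → $45,500 × 3.55% × 288/365 = $1,274.4986
Total = $1,605.6514

$1,605.65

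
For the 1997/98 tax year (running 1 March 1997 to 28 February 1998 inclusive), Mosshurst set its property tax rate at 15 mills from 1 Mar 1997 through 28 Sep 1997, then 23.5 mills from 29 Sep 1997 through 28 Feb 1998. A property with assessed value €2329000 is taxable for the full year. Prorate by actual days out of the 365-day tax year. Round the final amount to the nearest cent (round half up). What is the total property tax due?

1 Mar – 28 Sep 1997: 212 days at 15 mills → €2329000 × 1.5% × 212/365 = €20291.0137
29 Sep 1997 – 28 Feb 1998: 153 days at 23.5 mills → €2329000 × 2.35% × 153/365 = €22942.2452
Total = €43233.2589

€43233.26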